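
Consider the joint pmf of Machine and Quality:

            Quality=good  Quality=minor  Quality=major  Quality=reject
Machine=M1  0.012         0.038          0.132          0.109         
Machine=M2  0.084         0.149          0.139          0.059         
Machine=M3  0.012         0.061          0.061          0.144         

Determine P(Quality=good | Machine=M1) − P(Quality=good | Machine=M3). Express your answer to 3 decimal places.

P(Machine=M1) = 0.012 + 0.038 + 0.132 + 0.109 = 0.291; P(Quality=good | Machine=M1) = 0.012/0.291 = 0.0412.
P(Machine=M3) = 0.012 + 0.061 + 0.061 + 0.144 = 0.278; P(Quality=good | Machine=M3) = 0.012/0.278 = 0.0432.
Difference = -0.002.

-0.002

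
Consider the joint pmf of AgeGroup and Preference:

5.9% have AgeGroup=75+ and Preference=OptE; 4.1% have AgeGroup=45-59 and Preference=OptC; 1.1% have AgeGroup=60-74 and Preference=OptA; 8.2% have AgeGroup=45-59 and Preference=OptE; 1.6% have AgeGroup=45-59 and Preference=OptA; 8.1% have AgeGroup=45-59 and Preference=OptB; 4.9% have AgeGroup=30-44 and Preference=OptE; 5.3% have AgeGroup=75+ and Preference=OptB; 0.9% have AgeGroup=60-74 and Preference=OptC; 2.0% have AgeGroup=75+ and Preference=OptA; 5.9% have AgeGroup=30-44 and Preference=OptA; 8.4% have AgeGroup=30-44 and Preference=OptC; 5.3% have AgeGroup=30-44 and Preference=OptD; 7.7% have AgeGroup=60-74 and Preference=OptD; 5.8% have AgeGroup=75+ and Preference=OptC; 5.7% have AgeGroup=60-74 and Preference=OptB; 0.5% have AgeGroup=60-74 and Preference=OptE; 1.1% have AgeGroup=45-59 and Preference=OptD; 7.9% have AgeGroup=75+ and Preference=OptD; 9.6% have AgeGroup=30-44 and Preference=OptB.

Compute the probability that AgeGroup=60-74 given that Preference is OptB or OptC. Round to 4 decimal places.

P(Preference=OptB) = 0.096 + 0.081 + 0.057 + 0.053 = 0.287.
P(Preference=OptC) = 0.084 + 0.041 + 0.009 + 0.058 = 0.192.
P(Preference ∈ {OptB, OptC}) = 0.287 + 0.192 = 0.479; P(AgeGroup=60-74, Preference ∈ {OptB, OptC}) = 0.057 + 0.009 = 0.066.
P(AgeGroup=60-74 | Preference ∈ {OptB, OptC}) = 0.066/0.479 = 0.1378.

0.1378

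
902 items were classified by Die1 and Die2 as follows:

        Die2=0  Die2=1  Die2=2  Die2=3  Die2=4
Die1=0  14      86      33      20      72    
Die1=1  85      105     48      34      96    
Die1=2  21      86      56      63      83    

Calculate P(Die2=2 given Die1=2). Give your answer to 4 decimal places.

0.1812

Total with Die1=2: 21 + 86 + 56 + 63 + 83 = 309.
P(Die2=2 | Die1=2) = 56/309 = 0.1812.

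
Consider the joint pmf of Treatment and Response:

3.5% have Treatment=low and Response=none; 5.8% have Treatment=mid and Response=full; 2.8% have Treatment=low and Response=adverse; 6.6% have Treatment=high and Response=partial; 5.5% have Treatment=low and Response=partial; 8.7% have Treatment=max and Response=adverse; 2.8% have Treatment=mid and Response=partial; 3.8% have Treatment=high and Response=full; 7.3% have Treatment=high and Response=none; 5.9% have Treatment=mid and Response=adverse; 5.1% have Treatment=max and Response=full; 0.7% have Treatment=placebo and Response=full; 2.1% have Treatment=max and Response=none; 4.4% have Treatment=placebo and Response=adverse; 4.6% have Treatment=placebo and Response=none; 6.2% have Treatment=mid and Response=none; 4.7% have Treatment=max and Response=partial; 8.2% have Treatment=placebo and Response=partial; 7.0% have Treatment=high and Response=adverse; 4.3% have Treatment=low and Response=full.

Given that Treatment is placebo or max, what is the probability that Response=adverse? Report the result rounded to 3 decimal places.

0.340

P(Treatment=placebo) = 0.046 + 0.082 + 0.007 + 0.044 = 0.179.
P(Treatment=max) = 0.021 + 0.047 + 0.051 + 0.087 = 0.206.
P(Treatment ∈ {placebo, max}) = 0.179 + 0.206 = 0.385; P(Response=adverse, Treatment ∈ {placebo, max}) = 0.044 + 0.087 = 0.131.
P(Response=adverse | Treatment ∈ {placebo, max}) = 0.131/0.385 = 0.340.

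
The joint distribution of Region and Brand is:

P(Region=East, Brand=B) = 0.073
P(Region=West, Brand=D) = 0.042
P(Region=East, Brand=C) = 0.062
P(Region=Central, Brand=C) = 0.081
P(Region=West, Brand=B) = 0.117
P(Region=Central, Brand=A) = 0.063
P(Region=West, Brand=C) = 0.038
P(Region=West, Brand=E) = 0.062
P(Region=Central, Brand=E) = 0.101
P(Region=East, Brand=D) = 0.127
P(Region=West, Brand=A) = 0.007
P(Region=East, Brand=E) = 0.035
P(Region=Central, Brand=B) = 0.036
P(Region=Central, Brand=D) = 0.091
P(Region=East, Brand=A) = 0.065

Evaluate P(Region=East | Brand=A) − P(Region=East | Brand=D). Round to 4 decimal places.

P(Brand=A) = 0.065 + 0.007 + 0.063 = 0.135; P(Region=East | Brand=A) = 0.065/0.135 = 0.48148.
P(Brand=D) = 0.127 + 0.042 + 0.091 = 0.260; P(Region=East | Brand=D) = 0.127/0.260 = 0.48846.
Difference = -0.0070.

-0.0070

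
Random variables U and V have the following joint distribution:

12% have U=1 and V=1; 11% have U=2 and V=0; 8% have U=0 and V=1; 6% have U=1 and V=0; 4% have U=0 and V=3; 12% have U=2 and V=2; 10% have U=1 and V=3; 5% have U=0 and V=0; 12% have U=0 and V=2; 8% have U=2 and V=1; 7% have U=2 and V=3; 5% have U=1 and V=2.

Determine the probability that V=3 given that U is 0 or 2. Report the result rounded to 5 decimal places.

0.16418

P(U=0) = 0.05 + 0.08 + 0.12 + 0.04 = 0.29.
P(U=2) = 0.11 + 0.08 + 0.12 + 0.07 = 0.38.
P(U ∈ {0, 2}) = 0.29 + 0.38 = 0.67; P(V=3, U ∈ {0, 2}) = 0.04 + 0.07 = 0.11.
P(V=3 | U ∈ {0, 2}) = 0.11/0.67 = 0.16418.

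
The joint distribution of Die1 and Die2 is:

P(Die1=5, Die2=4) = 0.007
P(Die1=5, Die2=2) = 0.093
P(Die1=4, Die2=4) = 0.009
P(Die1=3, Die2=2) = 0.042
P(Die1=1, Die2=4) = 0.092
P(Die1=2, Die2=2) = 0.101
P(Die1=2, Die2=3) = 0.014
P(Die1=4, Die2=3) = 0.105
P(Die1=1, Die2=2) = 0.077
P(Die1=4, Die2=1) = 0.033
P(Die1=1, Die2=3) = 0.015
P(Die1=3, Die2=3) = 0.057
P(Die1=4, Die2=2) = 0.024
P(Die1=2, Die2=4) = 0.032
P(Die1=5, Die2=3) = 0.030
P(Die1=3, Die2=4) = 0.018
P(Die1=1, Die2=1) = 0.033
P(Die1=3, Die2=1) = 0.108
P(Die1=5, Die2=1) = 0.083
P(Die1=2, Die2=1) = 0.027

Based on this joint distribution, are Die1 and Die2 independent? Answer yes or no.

P(Die1=4) = 0.171 and P(Die2=3) = 0.221, so their product is 0.03779, but P(Die1=4, Die2=3) = 0.105. Since these differ, Die1 and Die2 are not independent.

no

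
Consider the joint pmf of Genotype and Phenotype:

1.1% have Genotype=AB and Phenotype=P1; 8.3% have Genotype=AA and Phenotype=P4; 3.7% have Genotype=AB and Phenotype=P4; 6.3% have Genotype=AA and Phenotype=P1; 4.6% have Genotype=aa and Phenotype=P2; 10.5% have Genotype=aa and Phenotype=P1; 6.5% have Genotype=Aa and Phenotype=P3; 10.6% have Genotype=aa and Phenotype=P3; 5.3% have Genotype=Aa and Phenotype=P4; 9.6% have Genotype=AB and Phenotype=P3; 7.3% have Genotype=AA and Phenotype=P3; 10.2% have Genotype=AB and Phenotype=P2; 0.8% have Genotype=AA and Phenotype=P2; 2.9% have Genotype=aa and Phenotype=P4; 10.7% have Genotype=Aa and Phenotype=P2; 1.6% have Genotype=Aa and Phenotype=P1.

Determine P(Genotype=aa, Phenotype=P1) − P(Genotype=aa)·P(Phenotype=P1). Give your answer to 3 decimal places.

0.049

P(Genotype=aa) = 0.105 + 0.046 + 0.106 + 0.029 = 0.286.
P(Phenotype=P1) = 0.063 + 0.016 + 0.105 + 0.011 = 0.195.
P(Genotype=aa, Phenotype=P1) − P(Genotype=aa)P(Phenotype=P1) = 0.105 − 0.286×0.195 = 0.049.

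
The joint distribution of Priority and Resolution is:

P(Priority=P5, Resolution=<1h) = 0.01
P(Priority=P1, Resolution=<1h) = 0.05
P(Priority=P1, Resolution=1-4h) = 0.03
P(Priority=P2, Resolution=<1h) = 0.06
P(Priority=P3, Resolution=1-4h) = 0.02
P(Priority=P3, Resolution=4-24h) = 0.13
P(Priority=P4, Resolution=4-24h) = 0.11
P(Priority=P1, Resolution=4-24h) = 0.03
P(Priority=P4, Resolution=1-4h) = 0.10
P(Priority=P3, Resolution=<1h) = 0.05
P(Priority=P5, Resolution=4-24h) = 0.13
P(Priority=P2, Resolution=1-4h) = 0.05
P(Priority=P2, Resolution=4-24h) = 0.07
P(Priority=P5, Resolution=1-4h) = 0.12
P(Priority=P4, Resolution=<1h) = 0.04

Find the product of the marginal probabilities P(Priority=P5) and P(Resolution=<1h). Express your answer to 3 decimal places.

0.055

P(Priority=P5) = 0.01 + 0.12 + 0.13 = 0.26.
P(Resolution=<1h) = 0.05 + 0.06 + 0.05 + 0.04 + 0.01 = 0.21.
Product: 0.26 × 0.21 = 0.055.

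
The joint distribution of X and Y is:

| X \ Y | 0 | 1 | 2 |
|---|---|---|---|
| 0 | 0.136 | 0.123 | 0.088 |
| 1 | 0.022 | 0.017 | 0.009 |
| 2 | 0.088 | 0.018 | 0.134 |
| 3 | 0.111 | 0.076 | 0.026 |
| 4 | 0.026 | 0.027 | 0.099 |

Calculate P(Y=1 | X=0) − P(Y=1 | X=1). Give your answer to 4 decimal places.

0.0003

P(X=0) = 0.136 + 0.123 + 0.088 = 0.347; P(Y=1 | X=0) = 0.123/0.347 = 0.35447.
P(X=1) = 0.022 + 0.017 + 0.009 = 0.048; P(Y=1 | X=1) = 0.017/0.048 = 0.35417.
Difference = 0.0003.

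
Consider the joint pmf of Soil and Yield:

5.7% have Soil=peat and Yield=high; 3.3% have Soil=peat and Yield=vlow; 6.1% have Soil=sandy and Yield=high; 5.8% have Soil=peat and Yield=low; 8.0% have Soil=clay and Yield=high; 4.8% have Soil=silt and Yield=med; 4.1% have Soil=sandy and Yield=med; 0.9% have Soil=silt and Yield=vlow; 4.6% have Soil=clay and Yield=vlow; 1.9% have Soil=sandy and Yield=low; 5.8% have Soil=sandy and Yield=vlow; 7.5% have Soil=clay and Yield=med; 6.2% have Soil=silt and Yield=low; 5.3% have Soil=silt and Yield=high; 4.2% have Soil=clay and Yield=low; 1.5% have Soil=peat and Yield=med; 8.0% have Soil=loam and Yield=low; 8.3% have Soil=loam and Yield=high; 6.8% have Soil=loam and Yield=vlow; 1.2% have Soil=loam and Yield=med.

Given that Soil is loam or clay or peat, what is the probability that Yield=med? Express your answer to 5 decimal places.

0.15716

P(Soil=loam) = 0.068 + 0.080 + 0.012 + 0.083 = 0.243.
P(Soil=clay) = 0.046 + 0.042 + 0.075 + 0.080 = 0.243.
P(Soil=peat) = 0.033 + 0.058 + 0.015 + 0.057 = 0.163.
P(Soil ∈ {loam, clay, peat}) = 0.243 + 0.243 + 0.163 = 0.649; P(Yield=med, Soil ∈ {loam, clay, peat}) = 0.012 + 0.075 + 0.015 = 0.102.
P(Yield=med | Soil ∈ {loam, clay, peat}) = 0.102/0.649 = 0.15716.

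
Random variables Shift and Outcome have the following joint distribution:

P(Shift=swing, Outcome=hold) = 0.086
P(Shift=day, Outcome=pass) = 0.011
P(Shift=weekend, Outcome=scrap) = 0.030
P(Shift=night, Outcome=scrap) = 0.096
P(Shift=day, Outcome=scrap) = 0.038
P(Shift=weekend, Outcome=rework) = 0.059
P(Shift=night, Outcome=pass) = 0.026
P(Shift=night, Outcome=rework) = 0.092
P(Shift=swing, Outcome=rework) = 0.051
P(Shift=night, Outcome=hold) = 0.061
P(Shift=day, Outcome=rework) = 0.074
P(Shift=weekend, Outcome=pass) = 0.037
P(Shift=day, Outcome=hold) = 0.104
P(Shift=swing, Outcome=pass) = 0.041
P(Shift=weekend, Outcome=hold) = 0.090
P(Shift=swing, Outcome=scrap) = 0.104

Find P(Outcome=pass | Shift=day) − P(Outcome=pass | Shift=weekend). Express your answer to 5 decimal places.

P(Shift=day) = 0.011 + 0.074 + 0.038 + 0.104 = 0.227; P(Outcome=pass | Shift=day) = 0.011/0.227 = 0.048458.
P(Shift=weekend) = 0.037 + 0.059 + 0.030 + 0.090 = 0.216; P(Outcome=pass | Shift=weekend) = 0.037/0.216 = 0.171296.
Difference = -0.12284.

-0.12284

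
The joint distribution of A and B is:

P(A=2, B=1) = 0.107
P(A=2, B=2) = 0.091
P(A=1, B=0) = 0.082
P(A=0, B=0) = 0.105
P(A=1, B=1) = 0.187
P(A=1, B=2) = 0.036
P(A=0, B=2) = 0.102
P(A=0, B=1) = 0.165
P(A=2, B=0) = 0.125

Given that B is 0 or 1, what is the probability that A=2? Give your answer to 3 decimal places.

P(B=0) = 0.105 + 0.082 + 0.125 = 0.312.
P(B=1) = 0.165 + 0.187 + 0.107 = 0.459.
P(B ∈ {0, 1}) = 0.312 + 0.459 = 0.771; P(A=2, B ∈ {0, 1}) = 0.125 + 0.107 = 0.232.
P(A=2 | B ∈ {0, 1}) = 0.232/0.771 = 0.301.

0.301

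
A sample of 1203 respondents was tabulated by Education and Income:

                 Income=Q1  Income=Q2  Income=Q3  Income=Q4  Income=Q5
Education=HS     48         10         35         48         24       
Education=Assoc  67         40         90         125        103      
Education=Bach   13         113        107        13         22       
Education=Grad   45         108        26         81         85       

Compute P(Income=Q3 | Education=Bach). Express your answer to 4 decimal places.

0.3993

Total with Education=Bach: 13 + 113 + 107 + 13 + 22 = 268.
P(Income=Q3 | Education=Bach) = 107/268 = 0.3993.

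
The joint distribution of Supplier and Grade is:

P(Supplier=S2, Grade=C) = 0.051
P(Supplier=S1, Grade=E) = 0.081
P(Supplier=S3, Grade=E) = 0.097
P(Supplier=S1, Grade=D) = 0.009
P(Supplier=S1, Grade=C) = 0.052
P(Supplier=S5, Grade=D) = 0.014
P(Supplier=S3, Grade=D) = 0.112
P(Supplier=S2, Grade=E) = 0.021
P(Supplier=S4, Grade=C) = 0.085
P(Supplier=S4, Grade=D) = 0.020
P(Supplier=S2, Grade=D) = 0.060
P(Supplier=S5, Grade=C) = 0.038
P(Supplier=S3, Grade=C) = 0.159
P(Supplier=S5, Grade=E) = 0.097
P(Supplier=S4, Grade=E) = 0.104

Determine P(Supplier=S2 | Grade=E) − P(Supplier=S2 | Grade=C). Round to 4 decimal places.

P(Grade=E) = 0.081 + 0.021 + 0.097 + 0.104 + 0.097 = 0.400; P(Supplier=S2 | Grade=E) = 0.021/0.400 = 0.05250.
P(Grade=C) = 0.052 + 0.051 + 0.159 + 0.085 + 0.038 = 0.385; P(Supplier=S2 | Grade=C) = 0.051/0.385 = 0.13247.
Difference = -0.0800.

-0.0800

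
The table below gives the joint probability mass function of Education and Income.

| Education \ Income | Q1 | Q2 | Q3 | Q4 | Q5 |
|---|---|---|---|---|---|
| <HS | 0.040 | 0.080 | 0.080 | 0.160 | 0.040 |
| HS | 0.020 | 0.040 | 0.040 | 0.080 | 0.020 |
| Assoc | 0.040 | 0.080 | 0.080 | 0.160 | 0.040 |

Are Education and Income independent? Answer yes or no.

yes

Every cell satisfies P(Education,Income) = P(Education)·P(Income). For instance P(Education=Assoc) = 0.400, P(Income=Q1) = 0.100, and 0.400×0.100 = 0.040 matches the joint entry. So Education and Income are independent.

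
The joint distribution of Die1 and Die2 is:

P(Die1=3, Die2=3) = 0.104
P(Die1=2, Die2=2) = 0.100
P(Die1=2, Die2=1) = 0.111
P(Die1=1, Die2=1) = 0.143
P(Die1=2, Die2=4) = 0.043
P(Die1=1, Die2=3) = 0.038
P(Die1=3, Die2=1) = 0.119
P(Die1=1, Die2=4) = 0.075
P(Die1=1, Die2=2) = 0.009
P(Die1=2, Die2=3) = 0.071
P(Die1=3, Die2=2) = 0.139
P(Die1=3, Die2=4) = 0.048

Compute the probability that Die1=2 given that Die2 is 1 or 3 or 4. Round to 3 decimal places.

0.299

P(Die2=1) = 0.143 + 0.111 + 0.119 = 0.373.
P(Die2=3) = 0.038 + 0.071 + 0.104 = 0.213.
P(Die2=4) = 0.075 + 0.043 + 0.048 = 0.166.
P(Die2 ∈ {1, 3, 4}) = 0.373 + 0.213 + 0.166 = 0.752; P(Die1=2, Die2 ∈ {1, 3, 4}) = 0.111 + 0.071 + 0.043 = 0.225.
P(Die1=2 | Die2 ∈ {1, 3, 4}) = 0.225/0.752 = 0.299.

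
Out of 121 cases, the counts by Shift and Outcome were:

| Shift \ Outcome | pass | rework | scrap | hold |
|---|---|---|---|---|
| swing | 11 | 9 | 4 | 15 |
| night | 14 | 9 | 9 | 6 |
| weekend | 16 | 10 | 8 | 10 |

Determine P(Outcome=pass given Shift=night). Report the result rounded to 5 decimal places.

Total with Shift=night: 14 + 9 + 9 + 6 = 38.
P(Outcome=pass | Shift=night) = 14/38 = 0.36842.

0.36842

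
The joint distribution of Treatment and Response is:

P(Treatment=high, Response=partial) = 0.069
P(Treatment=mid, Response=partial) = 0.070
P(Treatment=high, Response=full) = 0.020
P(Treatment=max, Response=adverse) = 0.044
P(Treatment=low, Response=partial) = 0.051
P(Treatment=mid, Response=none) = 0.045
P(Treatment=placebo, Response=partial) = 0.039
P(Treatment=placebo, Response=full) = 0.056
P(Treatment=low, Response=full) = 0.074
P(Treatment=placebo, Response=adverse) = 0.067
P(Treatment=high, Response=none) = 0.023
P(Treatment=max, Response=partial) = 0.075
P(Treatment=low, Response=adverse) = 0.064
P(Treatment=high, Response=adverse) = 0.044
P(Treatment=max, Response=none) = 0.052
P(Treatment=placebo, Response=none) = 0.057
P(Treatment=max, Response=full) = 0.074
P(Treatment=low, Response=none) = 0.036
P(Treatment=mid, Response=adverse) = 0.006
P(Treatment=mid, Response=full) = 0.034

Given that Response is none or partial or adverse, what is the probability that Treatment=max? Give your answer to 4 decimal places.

0.2305

P(Response=none) = 0.057 + 0.036 + 0.045 + 0.023 + 0.052 = 0.213.
P(Response=partial) = 0.039 + 0.051 + 0.070 + 0.069 + 0.075 = 0.304.
P(Response=adverse) = 0.067 + 0.064 + 0.006 + 0.044 + 0.044 = 0.225.
P(Response ∈ {none, partial, adverse}) = 0.213 + 0.304 + 0.225 = 0.742; P(Treatment=max, Response ∈ {none, partial, adverse}) = 0.052 + 0.075 + 0.044 = 0.171.
P(Treatment=max | Response ∈ {none, partial, adverse}) = 0.171/0.742 = 0.2305.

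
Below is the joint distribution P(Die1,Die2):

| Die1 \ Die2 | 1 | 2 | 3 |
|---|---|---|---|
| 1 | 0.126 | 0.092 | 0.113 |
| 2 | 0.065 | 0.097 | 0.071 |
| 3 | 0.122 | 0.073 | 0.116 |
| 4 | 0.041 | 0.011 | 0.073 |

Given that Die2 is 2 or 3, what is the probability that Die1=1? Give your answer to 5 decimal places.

0.31734

P(Die2=2) = 0.092 + 0.097 + 0.073 + 0.011 = 0.273.
P(Die2=3) = 0.113 + 0.071 + 0.116 + 0.073 = 0.373.
P(Die2 ∈ {2, 3}) = 0.273 + 0.373 = 0.646; P(Die1=1, Die2 ∈ {2, 3}) = 0.092 + 0.113 = 0.205.
P(Die1=1 | Die2 ∈ {2, 3}) = 0.205/0.646 = 0.31734.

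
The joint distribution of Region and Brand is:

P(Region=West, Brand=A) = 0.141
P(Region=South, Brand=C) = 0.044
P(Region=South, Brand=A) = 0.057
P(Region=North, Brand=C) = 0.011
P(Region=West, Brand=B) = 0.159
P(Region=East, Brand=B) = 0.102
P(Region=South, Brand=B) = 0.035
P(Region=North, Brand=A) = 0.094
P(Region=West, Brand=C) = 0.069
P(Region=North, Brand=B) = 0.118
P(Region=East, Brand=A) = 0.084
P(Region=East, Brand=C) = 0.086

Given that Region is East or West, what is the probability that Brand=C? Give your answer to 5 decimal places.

0.24181

P(Region=East) = 0.084 + 0.102 + 0.086 = 0.272.
P(Region=West) = 0.141 + 0.159 + 0.069 = 0.369.
P(Region ∈ {East, West}) = 0.272 + 0.369 = 0.641; P(Brand=C, Region ∈ {East, West}) = 0.086 + 0.069 = 0.155.
P(Brand=C | Region ∈ {East, West}) = 0.155/0.641 = 0.24181.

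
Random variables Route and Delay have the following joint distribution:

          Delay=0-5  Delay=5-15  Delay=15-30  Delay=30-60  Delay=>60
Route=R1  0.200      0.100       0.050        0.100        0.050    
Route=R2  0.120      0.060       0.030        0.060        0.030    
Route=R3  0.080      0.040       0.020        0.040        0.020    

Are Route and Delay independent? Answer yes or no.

Every cell satisfies P(Route,Delay) = P(Route)·P(Delay). For instance P(Route=R1) = 0.500, P(Delay=30-60) = 0.200, and 0.500×0.200 = 0.100 matches the joint entry. So Route and Delay are independent.

yes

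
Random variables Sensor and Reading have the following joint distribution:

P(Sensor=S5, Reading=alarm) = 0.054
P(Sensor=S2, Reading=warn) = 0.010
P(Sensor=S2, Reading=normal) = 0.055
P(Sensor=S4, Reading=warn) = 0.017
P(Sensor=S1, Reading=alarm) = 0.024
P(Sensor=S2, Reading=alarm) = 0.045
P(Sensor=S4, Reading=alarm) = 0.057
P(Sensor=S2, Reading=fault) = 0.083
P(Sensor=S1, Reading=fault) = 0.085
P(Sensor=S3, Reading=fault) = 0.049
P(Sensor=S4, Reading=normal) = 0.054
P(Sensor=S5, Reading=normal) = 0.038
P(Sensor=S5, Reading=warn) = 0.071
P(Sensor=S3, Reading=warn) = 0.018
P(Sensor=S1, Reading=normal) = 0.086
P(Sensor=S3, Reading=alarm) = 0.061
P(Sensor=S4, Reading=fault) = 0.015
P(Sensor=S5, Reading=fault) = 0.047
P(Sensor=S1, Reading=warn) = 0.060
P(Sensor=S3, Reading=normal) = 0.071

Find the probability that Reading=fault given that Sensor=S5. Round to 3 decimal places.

0.224

P(Sensor=S5) = 0.038 + 0.071 + 0.054 + 0.047 = 0.210.
P(Reading=fault | Sensor=S5) = 0.047/0.210 = 0.224.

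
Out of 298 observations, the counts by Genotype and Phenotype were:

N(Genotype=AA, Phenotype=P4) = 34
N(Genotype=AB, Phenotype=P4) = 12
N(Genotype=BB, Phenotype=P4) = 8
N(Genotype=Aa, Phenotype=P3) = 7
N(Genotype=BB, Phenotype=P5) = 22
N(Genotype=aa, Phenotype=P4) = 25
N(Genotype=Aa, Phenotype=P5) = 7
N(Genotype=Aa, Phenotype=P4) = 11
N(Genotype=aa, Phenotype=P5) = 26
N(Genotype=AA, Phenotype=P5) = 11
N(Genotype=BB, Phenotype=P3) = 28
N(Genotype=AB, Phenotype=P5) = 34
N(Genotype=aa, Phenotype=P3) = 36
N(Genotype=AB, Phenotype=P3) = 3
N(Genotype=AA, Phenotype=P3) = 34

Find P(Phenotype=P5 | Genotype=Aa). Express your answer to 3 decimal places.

0.280

Total with Genotype=Aa: 7 + 11 + 7 = 25.
P(Phenotype=P5 | Genotype=Aa) = 7/25 = 0.280.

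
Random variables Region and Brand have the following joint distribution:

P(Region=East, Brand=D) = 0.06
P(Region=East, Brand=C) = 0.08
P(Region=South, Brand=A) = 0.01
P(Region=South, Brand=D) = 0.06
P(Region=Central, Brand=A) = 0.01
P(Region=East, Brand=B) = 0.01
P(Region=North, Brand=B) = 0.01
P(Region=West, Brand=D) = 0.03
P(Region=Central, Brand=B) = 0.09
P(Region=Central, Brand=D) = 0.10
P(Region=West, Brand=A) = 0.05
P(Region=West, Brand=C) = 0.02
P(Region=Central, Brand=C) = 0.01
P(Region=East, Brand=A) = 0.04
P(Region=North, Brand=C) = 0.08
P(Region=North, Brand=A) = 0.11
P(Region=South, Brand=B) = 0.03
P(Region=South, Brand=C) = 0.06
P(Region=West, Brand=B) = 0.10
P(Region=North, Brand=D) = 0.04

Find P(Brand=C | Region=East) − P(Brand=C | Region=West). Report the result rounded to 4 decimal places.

P(Region=East) = 0.04 + 0.01 + 0.08 + 0.06 = 0.19; P(Brand=C | Region=East) = 0.08/0.19 = 0.42105.
P(Region=West) = 0.05 + 0.10 + 0.02 + 0.03 = 0.20; P(Brand=C | Region=West) = 0.02/0.20 = 0.10000.
Difference = 0.3211.

0.3211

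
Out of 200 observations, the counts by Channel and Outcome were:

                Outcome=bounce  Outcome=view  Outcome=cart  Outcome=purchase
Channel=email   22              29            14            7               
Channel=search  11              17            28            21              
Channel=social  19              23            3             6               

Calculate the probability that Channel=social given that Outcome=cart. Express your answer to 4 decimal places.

Total with Outcome=cart: 14 + 28 + 3 = 45.
P(Channel=social | Outcome=cart) = 3/45 = 0.0667.

0.0667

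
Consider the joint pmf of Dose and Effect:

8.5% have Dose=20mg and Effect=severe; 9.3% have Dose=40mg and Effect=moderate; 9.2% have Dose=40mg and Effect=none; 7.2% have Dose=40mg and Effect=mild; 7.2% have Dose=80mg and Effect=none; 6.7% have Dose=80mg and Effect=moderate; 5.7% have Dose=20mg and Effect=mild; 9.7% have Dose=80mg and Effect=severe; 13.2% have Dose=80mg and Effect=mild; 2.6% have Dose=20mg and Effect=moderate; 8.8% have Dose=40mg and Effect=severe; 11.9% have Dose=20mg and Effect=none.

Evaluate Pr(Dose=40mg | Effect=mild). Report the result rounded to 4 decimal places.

P(Effect=mild) = 0.057 + 0.072 + 0.132 = 0.261.
P(Dose=40mg | Effect=mild) = 0.072/0.261 = 0.2759.

0.2759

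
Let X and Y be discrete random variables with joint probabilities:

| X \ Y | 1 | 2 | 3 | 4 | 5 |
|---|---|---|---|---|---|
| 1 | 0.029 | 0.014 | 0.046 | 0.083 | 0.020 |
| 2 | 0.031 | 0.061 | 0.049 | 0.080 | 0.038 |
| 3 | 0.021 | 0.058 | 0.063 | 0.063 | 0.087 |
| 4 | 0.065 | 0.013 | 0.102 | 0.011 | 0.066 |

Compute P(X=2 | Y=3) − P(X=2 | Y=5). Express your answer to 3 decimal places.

P(Y=3) = 0.046 + 0.049 + 0.063 + 0.102 = 0.260; P(X=2 | Y=3) = 0.049/0.260 = 0.1885.
P(Y=5) = 0.020 + 0.038 + 0.087 + 0.066 = 0.211; P(X=2 | Y=5) = 0.038/0.211 = 0.1801.
Difference = 0.008.

0.008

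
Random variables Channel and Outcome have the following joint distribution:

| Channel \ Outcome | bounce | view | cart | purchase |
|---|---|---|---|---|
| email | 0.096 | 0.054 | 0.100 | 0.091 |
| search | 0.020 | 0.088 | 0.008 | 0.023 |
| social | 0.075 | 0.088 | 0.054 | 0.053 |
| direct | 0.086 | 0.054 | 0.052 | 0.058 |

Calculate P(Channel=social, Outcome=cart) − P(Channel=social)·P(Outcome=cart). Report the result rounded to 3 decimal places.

P(Channel=social) = 0.075 + 0.088 + 0.054 + 0.053 = 0.270.
P(Outcome=cart) = 0.100 + 0.008 + 0.054 + 0.052 = 0.214.
P(Channel=social, Outcome=cart) − P(Channel=social)P(Outcome=cart) = 0.054 − 0.270×0.214 = -0.004.

-0.004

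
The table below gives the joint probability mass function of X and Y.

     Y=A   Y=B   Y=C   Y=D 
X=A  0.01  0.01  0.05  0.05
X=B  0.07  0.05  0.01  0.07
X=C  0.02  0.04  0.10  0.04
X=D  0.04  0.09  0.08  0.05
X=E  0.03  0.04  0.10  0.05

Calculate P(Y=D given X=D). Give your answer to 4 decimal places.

0.1923

P(X=D) = 0.04 + 0.09 + 0.08 + 0.05 = 0.26.
P(Y=D | X=D) = 0.05/0.26 = 0.1923.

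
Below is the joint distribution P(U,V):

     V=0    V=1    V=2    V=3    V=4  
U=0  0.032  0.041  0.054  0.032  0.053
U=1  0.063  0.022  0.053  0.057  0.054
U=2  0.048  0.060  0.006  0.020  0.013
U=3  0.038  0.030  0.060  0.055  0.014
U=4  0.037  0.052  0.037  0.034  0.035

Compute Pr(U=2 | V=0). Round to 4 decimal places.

0.2202

P(V=0) = 0.032 + 0.063 + 0.048 + 0.038 + 0.037 = 0.218.
P(U=2 | V=0) = 0.048/0.218 = 0.2202.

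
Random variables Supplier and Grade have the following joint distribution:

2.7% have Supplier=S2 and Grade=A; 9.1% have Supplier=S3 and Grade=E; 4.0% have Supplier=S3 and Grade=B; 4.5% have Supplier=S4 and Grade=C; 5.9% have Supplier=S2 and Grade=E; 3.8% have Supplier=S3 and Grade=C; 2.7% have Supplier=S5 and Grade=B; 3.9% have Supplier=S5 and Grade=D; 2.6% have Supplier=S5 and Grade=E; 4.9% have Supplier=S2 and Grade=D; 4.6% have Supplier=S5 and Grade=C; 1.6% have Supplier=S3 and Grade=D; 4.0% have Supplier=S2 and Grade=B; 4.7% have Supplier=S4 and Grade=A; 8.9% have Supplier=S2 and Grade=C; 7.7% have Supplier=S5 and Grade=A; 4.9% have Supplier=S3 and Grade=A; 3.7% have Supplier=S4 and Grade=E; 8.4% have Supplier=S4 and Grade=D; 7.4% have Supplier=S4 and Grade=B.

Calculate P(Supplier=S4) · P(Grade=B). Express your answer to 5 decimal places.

P(Supplier=S4) = 0.047 + 0.074 + 0.045 + 0.084 + 0.037 = 0.287.
P(Grade=B) = 0.040 + 0.040 + 0.074 + 0.027 = 0.181.
Product: 0.287 × 0.181 = 0.05195.

0.05195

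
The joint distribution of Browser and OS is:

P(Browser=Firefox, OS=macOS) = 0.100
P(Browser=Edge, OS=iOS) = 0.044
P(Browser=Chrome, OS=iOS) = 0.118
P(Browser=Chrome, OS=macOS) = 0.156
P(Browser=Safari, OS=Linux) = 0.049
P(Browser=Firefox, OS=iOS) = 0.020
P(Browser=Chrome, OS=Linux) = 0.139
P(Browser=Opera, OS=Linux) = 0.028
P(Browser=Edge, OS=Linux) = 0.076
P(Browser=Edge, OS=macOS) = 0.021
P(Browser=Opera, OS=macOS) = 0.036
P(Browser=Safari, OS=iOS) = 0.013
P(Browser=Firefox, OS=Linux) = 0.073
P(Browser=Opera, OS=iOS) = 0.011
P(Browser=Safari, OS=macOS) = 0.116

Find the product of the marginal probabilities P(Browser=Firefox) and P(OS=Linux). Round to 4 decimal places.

P(Browser=Firefox) = 0.100 + 0.073 + 0.020 = 0.193.
P(OS=Linux) = 0.139 + 0.073 + 0.049 + 0.076 + 0.028 = 0.365.
Product: 0.193 × 0.365 = 0.0704.

0.0704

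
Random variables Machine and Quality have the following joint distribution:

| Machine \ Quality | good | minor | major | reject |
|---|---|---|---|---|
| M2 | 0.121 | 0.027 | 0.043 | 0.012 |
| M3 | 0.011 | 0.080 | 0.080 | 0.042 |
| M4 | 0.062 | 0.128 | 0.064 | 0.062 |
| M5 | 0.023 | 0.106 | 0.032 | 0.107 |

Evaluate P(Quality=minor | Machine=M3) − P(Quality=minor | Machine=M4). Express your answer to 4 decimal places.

-0.0295

P(Machine=M3) = 0.011 + 0.080 + 0.080 + 0.042 = 0.213; P(Quality=minor | Machine=M3) = 0.080/0.213 = 0.37559.
P(Machine=M4) = 0.062 + 0.128 + 0.064 + 0.062 = 0.316; P(Quality=minor | Machine=M4) = 0.128/0.316 = 0.40506.
Difference = -0.0295.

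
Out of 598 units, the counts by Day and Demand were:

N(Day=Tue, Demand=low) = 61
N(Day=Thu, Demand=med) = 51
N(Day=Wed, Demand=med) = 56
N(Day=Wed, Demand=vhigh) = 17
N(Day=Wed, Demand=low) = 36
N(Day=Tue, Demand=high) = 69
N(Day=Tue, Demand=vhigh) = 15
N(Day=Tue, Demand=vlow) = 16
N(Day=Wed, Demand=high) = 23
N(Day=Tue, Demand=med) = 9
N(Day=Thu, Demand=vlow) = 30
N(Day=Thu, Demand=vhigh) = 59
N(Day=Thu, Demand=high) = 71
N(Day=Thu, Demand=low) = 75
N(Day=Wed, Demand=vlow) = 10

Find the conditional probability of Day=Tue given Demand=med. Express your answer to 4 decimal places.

0.0776

Total with Demand=med: 9 + 56 + 51 = 116.
P(Day=Tue | Demand=med) = 9/116 = 0.0776.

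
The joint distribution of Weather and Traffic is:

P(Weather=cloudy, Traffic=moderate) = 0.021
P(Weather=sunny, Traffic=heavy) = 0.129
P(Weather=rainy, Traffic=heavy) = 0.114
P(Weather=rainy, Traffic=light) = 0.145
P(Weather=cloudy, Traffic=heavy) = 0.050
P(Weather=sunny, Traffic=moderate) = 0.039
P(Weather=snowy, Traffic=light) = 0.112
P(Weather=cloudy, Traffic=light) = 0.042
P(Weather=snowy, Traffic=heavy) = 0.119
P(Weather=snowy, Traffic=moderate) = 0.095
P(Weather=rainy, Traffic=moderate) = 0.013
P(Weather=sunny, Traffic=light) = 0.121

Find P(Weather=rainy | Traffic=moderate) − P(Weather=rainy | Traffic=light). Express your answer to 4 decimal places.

-0.2679

P(Traffic=moderate) = 0.039 + 0.021 + 0.013 + 0.095 = 0.168; P(Weather=rainy | Traffic=moderate) = 0.013/0.168 = 0.07738.
P(Traffic=light) = 0.121 + 0.042 + 0.145 + 0.112 = 0.420; P(Weather=rainy | Traffic=light) = 0.145/0.420 = 0.34524.
Difference = -0.2679.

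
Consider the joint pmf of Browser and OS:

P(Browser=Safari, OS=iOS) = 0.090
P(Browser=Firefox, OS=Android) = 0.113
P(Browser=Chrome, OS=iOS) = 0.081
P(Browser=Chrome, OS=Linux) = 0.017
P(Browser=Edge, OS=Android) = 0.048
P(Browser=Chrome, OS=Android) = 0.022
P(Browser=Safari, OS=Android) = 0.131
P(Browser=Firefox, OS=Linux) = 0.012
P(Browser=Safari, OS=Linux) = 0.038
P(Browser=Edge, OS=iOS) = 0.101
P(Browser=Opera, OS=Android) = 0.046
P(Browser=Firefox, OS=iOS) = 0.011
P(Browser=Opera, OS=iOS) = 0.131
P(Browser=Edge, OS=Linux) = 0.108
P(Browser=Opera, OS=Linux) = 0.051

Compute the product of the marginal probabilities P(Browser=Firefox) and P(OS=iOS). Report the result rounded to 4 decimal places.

0.0563

P(Browser=Firefox) = 0.012 + 0.011 + 0.113 = 0.136.
P(OS=iOS) = 0.081 + 0.011 + 0.090 + 0.101 + 0.131 = 0.414.
Product: 0.136 × 0.414 = 0.0563.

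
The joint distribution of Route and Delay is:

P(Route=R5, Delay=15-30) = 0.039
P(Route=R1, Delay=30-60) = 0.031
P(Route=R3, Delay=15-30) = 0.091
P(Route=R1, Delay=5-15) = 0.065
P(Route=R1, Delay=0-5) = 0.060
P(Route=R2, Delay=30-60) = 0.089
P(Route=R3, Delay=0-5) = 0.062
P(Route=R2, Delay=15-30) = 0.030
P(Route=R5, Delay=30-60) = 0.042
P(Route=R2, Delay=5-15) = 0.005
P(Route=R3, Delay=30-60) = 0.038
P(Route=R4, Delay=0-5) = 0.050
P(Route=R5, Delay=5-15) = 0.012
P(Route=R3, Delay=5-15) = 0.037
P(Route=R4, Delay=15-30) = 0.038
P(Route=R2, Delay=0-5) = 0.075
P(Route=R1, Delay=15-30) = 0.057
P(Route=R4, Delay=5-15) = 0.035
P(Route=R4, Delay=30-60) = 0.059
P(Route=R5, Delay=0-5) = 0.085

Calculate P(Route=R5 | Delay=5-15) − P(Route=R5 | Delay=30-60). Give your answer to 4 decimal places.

P(Delay=5-15) = 0.065 + 0.005 + 0.037 + 0.035 + 0.012 = 0.154; P(Route=R5 | Delay=5-15) = 0.012/0.154 = 0.07792.
P(Delay=30-60) = 0.031 + 0.089 + 0.038 + 0.059 + 0.042 = 0.259; P(Route=R5 | Delay=30-60) = 0.042/0.259 = 0.16216.
Difference = -0.0842.

-0.0842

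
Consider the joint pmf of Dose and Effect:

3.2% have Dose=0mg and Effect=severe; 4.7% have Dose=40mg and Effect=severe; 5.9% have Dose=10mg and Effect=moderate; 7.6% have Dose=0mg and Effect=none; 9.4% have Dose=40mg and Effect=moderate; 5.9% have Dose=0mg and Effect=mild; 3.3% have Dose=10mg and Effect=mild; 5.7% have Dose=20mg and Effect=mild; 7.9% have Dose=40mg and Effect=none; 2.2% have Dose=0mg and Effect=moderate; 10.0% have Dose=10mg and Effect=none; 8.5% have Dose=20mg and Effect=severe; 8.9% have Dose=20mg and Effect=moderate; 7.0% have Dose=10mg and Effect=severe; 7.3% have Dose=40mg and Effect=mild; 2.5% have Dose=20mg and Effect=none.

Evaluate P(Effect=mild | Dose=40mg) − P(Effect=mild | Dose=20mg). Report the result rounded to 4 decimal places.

0.0265

P(Dose=40mg) = 0.079 + 0.073 + 0.094 + 0.047 = 0.293; P(Effect=mild | Dose=40mg) = 0.073/0.293 = 0.24915.
P(Dose=20mg) = 0.025 + 0.057 + 0.089 + 0.085 = 0.256; P(Effect=mild | Dose=20mg) = 0.057/0.256 = 0.22266.
Difference = 0.0265.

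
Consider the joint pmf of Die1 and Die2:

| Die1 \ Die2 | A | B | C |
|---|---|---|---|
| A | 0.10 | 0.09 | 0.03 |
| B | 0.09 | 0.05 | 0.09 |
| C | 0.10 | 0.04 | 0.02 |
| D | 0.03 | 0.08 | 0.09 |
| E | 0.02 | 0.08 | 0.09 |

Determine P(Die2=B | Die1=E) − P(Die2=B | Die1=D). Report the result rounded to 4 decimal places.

P(Die1=E) = 0.02 + 0.08 + 0.09 = 0.19; P(Die2=B | Die1=E) = 0.08/0.19 = 0.42105.
P(Die1=D) = 0.03 + 0.08 + 0.09 = 0.20; P(Die2=B | Die1=D) = 0.08/0.20 = 0.40000.
Difference = 0.0211.

0.0211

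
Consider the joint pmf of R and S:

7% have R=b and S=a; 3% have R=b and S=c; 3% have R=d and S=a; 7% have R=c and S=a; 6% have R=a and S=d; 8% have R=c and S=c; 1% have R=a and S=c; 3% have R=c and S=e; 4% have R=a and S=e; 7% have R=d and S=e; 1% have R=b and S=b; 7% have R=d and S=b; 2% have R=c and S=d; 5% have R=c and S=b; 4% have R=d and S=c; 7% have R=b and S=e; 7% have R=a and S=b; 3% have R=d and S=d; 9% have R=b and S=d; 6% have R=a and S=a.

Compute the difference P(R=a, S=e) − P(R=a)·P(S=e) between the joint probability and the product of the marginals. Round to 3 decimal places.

P(R=a) = 0.06 + 0.07 + 0.01 + 0.06 + 0.04 = 0.24.
P(S=e) = 0.04 + 0.07 + 0.03 + 0.07 = 0.21.
P(R=a, S=e) − P(R=a)P(S=e) = 0.04 − 0.24×0.21 = -0.010.

-0.010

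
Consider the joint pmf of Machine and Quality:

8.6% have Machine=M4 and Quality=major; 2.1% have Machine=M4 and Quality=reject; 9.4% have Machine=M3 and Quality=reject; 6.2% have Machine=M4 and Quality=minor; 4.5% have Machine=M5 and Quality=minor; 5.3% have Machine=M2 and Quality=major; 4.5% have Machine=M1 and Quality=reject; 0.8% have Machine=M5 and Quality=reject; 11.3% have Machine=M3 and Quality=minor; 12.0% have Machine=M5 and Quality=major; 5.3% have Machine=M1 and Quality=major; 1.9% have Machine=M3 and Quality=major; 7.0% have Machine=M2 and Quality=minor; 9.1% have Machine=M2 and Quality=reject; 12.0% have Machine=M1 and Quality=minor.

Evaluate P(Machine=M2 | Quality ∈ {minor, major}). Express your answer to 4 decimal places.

P(Quality=minor) = 0.120 + 0.070 + 0.113 + 0.062 + 0.045 = 0.410.
P(Quality=major) = 0.053 + 0.053 + 0.019 + 0.086 + 0.120 = 0.331.
P(Quality ∈ {minor, major}) = 0.410 + 0.331 = 0.741; P(Machine=M2, Quality ∈ {minor, major}) = 0.070 + 0.053 = 0.123.
P(Machine=M2 | Quality ∈ {minor, major}) = 0.123/0.741 = 0.1660.

0.1660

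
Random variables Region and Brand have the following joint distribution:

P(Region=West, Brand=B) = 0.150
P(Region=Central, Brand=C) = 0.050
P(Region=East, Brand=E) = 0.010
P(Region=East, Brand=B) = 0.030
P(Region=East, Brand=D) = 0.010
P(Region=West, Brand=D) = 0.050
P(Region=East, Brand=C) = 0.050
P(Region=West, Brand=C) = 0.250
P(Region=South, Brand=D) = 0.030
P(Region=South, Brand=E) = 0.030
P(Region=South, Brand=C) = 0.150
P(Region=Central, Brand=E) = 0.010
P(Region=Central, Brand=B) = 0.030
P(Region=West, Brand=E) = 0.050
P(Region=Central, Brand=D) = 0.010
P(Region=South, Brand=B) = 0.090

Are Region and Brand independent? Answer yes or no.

yes

Every cell satisfies P(Region,Brand) = P(Region)·P(Brand). For instance P(Region=East) = 0.100, P(Brand=C) = 0.500, and 0.100×0.500 = 0.050 matches the joint entry. So Region and Brand are independent.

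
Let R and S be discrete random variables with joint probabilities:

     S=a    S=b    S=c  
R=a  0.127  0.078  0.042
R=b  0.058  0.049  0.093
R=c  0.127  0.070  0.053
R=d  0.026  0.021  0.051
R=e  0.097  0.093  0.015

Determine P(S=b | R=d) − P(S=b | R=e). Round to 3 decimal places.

-0.239

P(R=d) = 0.026 + 0.021 + 0.051 = 0.098; P(S=b | R=d) = 0.021/0.098 = 0.2143.
P(R=e) = 0.097 + 0.093 + 0.015 = 0.205; P(S=b | R=e) = 0.093/0.205 = 0.4537.
Difference = -0.239.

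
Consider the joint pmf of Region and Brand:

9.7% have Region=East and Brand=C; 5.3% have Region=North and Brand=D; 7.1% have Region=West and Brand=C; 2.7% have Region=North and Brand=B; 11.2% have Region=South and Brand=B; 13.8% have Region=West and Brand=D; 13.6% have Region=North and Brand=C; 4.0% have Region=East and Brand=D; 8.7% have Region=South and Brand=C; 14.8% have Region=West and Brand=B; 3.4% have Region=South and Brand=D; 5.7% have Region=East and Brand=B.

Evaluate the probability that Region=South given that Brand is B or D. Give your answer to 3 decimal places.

0.240

P(Brand=B) = 0.027 + 0.112 + 0.057 + 0.148 = 0.344.
P(Brand=D) = 0.053 + 0.034 + 0.040 + 0.138 = 0.265.
P(Brand ∈ {B, D}) = 0.344 + 0.265 = 0.609; P(Region=South, Brand ∈ {B, D}) = 0.112 + 0.034 = 0.146.
P(Region=South | Brand ∈ {B, D}) = 0.146/0.609 = 0.240.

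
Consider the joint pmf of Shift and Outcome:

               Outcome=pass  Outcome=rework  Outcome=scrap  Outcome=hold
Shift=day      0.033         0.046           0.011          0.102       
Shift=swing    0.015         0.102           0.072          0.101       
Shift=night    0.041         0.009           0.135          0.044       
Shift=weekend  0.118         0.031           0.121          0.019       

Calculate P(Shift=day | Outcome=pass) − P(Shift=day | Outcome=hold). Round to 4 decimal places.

P(Outcome=pass) = 0.033 + 0.015 + 0.041 + 0.118 = 0.207; P(Shift=day | Outcome=pass) = 0.033/0.207 = 0.15942.
P(Outcome=hold) = 0.102 + 0.101 + 0.044 + 0.019 = 0.266; P(Shift=day | Outcome=hold) = 0.102/0.266 = 0.38346.
Difference = -0.2240.

-0.2240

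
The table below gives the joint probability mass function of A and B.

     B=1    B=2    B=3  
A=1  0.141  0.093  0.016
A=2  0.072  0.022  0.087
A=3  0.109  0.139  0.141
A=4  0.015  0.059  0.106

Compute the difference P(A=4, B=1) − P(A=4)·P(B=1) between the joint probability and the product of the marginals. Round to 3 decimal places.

P(A=4) = 0.015 + 0.059 + 0.106 = 0.180.
P(B=1) = 0.141 + 0.072 + 0.109 + 0.015 = 0.337.
P(A=4, B=1) − P(A=4)P(B=1) = 0.015 − 0.180×0.337 = -0.046.

-0.046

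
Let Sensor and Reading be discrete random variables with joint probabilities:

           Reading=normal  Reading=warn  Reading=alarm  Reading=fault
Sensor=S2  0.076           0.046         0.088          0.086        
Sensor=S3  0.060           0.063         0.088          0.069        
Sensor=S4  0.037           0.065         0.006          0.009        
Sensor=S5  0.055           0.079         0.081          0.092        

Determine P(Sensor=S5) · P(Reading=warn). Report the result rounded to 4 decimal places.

0.0777

P(Sensor=S5) = 0.055 + 0.079 + 0.081 + 0.092 = 0.307.
P(Reading=warn) = 0.046 + 0.063 + 0.065 + 0.079 = 0.253.
Product: 0.307 × 0.253 = 0.0777.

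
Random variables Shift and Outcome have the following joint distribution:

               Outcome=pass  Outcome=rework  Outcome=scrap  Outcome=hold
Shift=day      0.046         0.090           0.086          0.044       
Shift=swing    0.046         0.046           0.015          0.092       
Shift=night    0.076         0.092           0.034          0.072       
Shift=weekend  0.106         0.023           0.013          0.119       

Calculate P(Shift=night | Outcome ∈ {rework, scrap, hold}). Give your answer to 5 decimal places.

0.27273

P(Outcome=rework) = 0.090 + 0.046 + 0.092 + 0.023 = 0.251.
P(Outcome=scrap) = 0.086 + 0.015 + 0.034 + 0.013 = 0.148.
P(Outcome=hold) = 0.044 + 0.092 + 0.072 + 0.119 = 0.327.
P(Outcome ∈ {rework, scrap, hold}) = 0.251 + 0.148 + 0.327 = 0.726; P(Shift=night, Outcome ∈ {rework, scrap, hold}) = 0.092 + 0.034 + 0.072 = 0.198.
P(Shift=night | Outcome ∈ {rework, scrap, hold}) = 0.198/0.726 = 0.27273.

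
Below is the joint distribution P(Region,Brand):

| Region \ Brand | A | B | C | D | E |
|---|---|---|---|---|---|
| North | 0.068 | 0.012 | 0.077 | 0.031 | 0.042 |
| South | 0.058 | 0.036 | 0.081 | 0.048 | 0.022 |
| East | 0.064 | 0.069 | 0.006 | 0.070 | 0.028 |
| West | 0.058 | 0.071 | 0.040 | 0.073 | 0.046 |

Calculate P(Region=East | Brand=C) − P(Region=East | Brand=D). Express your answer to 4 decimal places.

P(Brand=C) = 0.077 + 0.081 + 0.006 + 0.040 = 0.204; P(Region=East | Brand=C) = 0.006/0.204 = 0.02941.
P(Brand=D) = 0.031 + 0.048 + 0.070 + 0.073 = 0.222; P(Region=East | Brand=D) = 0.070/0.222 = 0.31532.
Difference = -0.2859.

-0.2859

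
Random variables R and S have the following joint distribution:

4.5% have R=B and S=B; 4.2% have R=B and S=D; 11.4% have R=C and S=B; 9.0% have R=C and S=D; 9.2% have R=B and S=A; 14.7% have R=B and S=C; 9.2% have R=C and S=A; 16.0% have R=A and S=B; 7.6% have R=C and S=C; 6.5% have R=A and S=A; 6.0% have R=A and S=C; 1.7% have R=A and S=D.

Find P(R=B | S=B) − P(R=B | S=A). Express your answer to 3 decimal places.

P(S=B) = 0.160 + 0.045 + 0.114 = 0.319; P(R=B | S=B) = 0.045/0.319 = 0.1411.
P(S=A) = 0.065 + 0.092 + 0.092 = 0.249; P(R=B | S=A) = 0.092/0.249 = 0.3695.
Difference = -0.228.

-0.228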